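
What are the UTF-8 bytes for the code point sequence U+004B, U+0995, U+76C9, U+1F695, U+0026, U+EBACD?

4B E0 A6 95 E7 9B 89 F0 9F 9A 95 26 F3 AB AB 8D

U+004B: 1-byte form → 4B.
U+0995: 3-byte form → E0 A6 95.
U+76C9: 3-byte form → E7 9B 89.
U+1F695: 4-byte form → F0 9F 9A 95.
U+0026: 1-byte form → 26.
U+EBACD: 4-byte form → F3 AB AB 8D.
Concatenated (16 bytes): 4B E0 A6 95 E7 9B 89 F0 9F 9A 95 26 F3 AB AB 8D.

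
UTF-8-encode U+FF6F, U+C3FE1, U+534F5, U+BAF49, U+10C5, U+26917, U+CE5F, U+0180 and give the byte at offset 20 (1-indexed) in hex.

1-indexed offset 20 is 0-indexed offset 19.
U+FF6F → 3-byte form EF BD AF at offsets 0–2.
U+C3FE1 → 4-byte form F3 83 BF A1 at offsets 3–6.
U+534F5 → 4-byte form F1 93 93 B5 at offsets 7–10.
U+BAF49 → 4-byte form F2 BA BD 89 at offsets 11–14.
U+10C5 → 3-byte form E1 83 85 at offsets 15–17.
U+26917 → 4-byte form F0 A6 A4 97 at offsets 18–21.
Offset 19 falls in char 6's range; it's byte 2 of F0 A6 A4 97 = 0xA6.

0xA6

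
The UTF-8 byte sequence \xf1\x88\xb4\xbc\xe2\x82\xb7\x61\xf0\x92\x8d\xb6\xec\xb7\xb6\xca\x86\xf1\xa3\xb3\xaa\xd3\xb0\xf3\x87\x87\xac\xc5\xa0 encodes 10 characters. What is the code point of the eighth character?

U+04F0

Offset 0: leading byte 0xF1 = 11110001 → 4-byte char #1 = F1 88 B4 BC.
Offset 4: leading byte 0xE2 = 11100010 → 3-byte char #2 = E2 82 B7.
Offset 7: leading byte 0x61 = 01100001 → 1-byte char #3 = 61.
Offset 8: leading byte 0xF0 = 11110000 → 4-byte char #4 = F0 92 8D B6.
Offset 12: leading byte 0xEC = 11101100 → 3-byte char #5 = EC B7 B6.
Offset 15: leading byte 0xCA = 11001010 → 2-byte char #6 = CA 86.
Offset 17: leading byte 0xF1 = 11110001 → 4-byte char #7 = F1 A3 B3 AA.
Offset 21: leading byte 0xD3 = 11010011 → 2-byte char #8 = D3 B0.
Leading byte 0xD3 = 11010011 matches 110xxxxx → 2-byte sequence.
Byte 1: 0xD3 = 11010011, payload 10011 (5 bits).
Byte 2: 0xB0 = 10110000 (10xxxxxx ✓), payload 110000.
Concatenate: 10011110000 = 0x4F0 (11 bits → U+04F0).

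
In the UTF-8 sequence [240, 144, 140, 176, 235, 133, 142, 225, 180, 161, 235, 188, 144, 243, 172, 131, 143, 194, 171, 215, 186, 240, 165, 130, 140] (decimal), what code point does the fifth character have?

Offset 0: leading byte 0xF0 = 11110000 → 4-byte char #1 = F0 90 8C B0.
Offset 4: leading byte 0xEB = 11101011 → 3-byte char #2 = EB 85 8E.
Offset 7: leading byte 0xE1 = 11100001 → 3-byte char #3 = E1 B4 A1.
Offset 10: leading byte 0xEB = 11101011 → 3-byte char #4 = EB BC 90.
Offset 13: leading byte 0xF3 = 11110011 → 4-byte char #5 = F3 AC 83 8F.
Leading byte 0xF3 = 11110011 matches 11110xxx → 4-byte sequence.
Byte 1: 0xF3 = 11110011, payload 011 (3 bits).
Byte 2: 0xAC = 10101100 (10xxxxxx ✓), payload 101100.
Byte 3: 0x83 = 10000011 (10xxxxxx ✓), payload 000011.
Byte 4: 0x8F = 10001111 (10xxxxxx ✓), payload 001111.
Concatenate: 011101100000011001111 = 0xEC0CF (21 bits → U+EC0CF).

U+EC0CF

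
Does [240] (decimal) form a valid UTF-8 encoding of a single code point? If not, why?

Leading byte 0xF0 = 11110000 → 4-byte form, but only 1 byte is present.

invalid (sequence truncated)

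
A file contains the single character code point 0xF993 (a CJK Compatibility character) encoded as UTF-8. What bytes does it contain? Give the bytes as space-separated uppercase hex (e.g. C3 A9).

EF A6 93

U+F993 = 0xF993 = 63891 decimal. In range U+0800–U+FFFF → 3-byte form: 1110xxxx 10xxxxxx 10xxxxxx.
Binary (16 bits): 1111100110010011.
Split 4+6+6: 1111 | 100110 | 010011.
Byte 1: 11101111 = 0xEF.
Byte 2: 10100110 = 0xA6.
Byte 3: 10010011 = 0x93.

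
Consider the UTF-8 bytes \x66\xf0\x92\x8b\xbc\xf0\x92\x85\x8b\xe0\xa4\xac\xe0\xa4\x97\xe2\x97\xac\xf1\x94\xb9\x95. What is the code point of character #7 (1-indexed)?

Offset 0: leading byte 0x66 = 01100110 → 1-byte char #1 = 66.
Offset 1: leading byte 0xF0 = 11110000 → 4-byte char #2 = F0 92 8B BC.
Offset 5: leading byte 0xF0 = 11110000 → 4-byte char #3 = F0 92 85 8B.
Offset 9: leading byte 0xE0 = 11100000 → 3-byte char #4 = E0 A4 AC.
Offset 12: leading byte 0xE0 = 11100000 → 3-byte char #5 = E0 A4 97.
Offset 15: leading byte 0xE2 = 11100010 → 3-byte char #6 = E2 97 AC.
Offset 18: leading byte 0xF1 = 11110001 → 4-byte char #7 = F1 94 B9 95.
Leading byte 0xF1 = 11110001 matches 11110xxx → 4-byte sequence.
Byte 1: 0xF1 = 11110001, payload 001 (3 bits).
Byte 2: 0x94 = 10010100 (10xxxxxx ✓), payload 010100.
Byte 3: 0xB9 = 10111001 (10xxxxxx ✓), payload 111001.
Byte 4: 0x95 = 10010101 (10xxxxxx ✓), payload 010101.
Concatenate: 001010100111001010101 = 0x54E55 (21 bits → U+54E55).

U+54E55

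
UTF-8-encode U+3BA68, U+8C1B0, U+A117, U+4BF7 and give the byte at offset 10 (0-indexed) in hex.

U+3BA68 → 4-byte form F0 BB A9 A8 at offsets 0–3.
U+8C1B0 → 4-byte form F2 8C 86 B0 at offsets 4–7.
U+A117 → 3-byte form EA 84 97 at offsets 8–10.
Offset 10 falls in char 3's range; it's byte 3 of EA 84 97 = 0x97.

0x97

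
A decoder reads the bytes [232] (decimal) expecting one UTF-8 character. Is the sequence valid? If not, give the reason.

Leading byte 0xE8 = 11101000 → 3-byte form, but only 1 byte is present.

invalid (sequence truncated)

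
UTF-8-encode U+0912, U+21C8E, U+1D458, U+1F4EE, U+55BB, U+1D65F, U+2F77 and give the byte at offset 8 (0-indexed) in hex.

0x9D

U+0912 → 3-byte form E0 A4 92 at offsets 0–2.
U+21C8E → 4-byte form F0 A1 B2 8E at offsets 3–6.
U+1D458 → 4-byte form F0 9D 91 98 at offsets 7–10.
Offset 8 falls in char 3's range; it's byte 2 of F0 9D 91 98 = 0x9D.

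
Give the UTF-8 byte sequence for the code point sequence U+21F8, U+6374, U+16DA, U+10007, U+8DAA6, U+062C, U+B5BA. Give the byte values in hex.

E2 87 B8 E6 8D B4 E1 9B 9A F0 90 80 87 F2 8D AA A6 D8 AC EB 96 BA

U+21F8: 3-byte form → E2 87 B8.
U+6374: 3-byte form → E6 8D B4.
U+16DA: 3-byte form → E1 9B 9A.
U+10007: 4-byte form → F0 90 80 87.
U+8DAA6: 4-byte form → F2 8D AA A6.
U+062C: 2-byte form → D8 AC.
U+B5BA: 3-byte form → EB 96 BA.
Concatenated (22 bytes): E2 87 B8 E6 8D B4 E1 9B 9A F0 90 80 87 F2 8D AA A6 D8 AC EB 96 BA.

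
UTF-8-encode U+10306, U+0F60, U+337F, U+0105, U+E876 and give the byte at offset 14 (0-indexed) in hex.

U+10306 → 4-byte form F0 90 8C 86 at offsets 0–3.
U+0F60 → 3-byte form E0 BD A0 at offsets 4–6.
U+337F → 3-byte form E3 8D BF at offsets 7–9.
U+0105 → 2-byte form C4 85 at offsets 10–11.
U+E876 → 3-byte form EE A1 B6 at offsets 12–14.
Offset 14 falls in char 5's range; it's byte 3 of EE A1 B6 = 0xB6.

0xB6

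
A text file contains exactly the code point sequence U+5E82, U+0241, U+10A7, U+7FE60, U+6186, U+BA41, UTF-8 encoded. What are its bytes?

E5 BA 82 C9 81 E1 82 A7 F1 BF B9 A0 E6 86 86 EB A9 81

U+5E82: 3-byte form → E5 BA 82.
U+0241: 2-byte form → C9 81.
U+10A7: 3-byte form → E1 82 A7.
U+7FE60: 4-byte form → F1 BF B9 A0.
U+6186: 3-byte form → E6 86 86.
U+BA41: 3-byte form → EB A9 81.
Concatenated (18 bytes): E5 BA 82 C9 81 E1 82 A7 F1 BF B9 A0 E6 86 86 EB A9 81.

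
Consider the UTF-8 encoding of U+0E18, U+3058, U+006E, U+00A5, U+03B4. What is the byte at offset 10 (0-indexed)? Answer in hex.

U+0E18 → 3-byte form E0 B8 98 at offsets 0–2.
U+3058 → 3-byte form E3 81 98 at offsets 3–5.
U+006E → 1-byte form 6E at offsets 6–6.
U+00A5 → 2-byte form C2 A5 at offsets 7–8.
U+03B4 → 2-byte form CE B4 at offsets 9–10.
Offset 10 falls in char 5's range; it's byte 2 of CE B4 = 0xB4.

0xB4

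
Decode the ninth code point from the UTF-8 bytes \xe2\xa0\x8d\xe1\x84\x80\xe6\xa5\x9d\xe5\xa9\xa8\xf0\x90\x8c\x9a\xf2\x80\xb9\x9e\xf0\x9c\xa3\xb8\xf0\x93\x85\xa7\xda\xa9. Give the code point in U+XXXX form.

U+06A9

Offset 0: leading byte 0xE2 = 11100010 → 3-byte char #1 = E2 A0 8D.
Offset 3: leading byte 0xE1 = 11100001 → 3-byte char #2 = E1 84 80.
Offset 6: leading byte 0xE6 = 11100110 → 3-byte char #3 = E6 A5 9D.
Offset 9: leading byte 0xE5 = 11100101 → 3-byte char #4 = E5 A9 A8.
Offset 12: leading byte 0xF0 = 11110000 → 4-byte char #5 = F0 90 8C 9A.
Offset 16: leading byte 0xF2 = 11110010 → 4-byte char #6 = F2 80 B9 9E.
Offset 20: leading byte 0xF0 = 11110000 → 4-byte char #7 = F0 9C A3 B8.
Offset 24: leading byte 0xF0 = 11110000 → 4-byte char #8 = F0 93 85 A7.
Offset 28: leading byte 0xDA = 11011010 → 2-byte char #9 = DA A9.
Leading byte 0xDA = 11011010 matches 110xxxxx → 2-byte sequence.
Byte 1: 0xDA = 11011010, payload 11010 (5 bits).
Byte 2: 0xA9 = 10101001 (10xxxxxx ✓), payload 101001.
Concatenate: 11010101001 = 0x6A9 (11 bits → U+06A9).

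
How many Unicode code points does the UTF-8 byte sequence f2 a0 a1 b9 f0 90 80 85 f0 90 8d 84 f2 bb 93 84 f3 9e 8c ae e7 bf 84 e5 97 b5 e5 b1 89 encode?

8

Byte at offset 0: 0xF2 = 11110010 → 4-byte char (#1). Advance 4.
Byte at offset 4: 0xF0 = 11110000 → 4-byte char (#2). Advance 4.
Byte at offset 8: 0xF0 = 11110000 → 4-byte char (#3). Advance 4.
Byte at offset 12: 0xF2 = 11110010 → 4-byte char (#4). Advance 4.
Byte at offset 16: 0xF3 = 11110011 → 4-byte char (#5). Advance 4.
Byte at offset 20: 0xE7 = 11100111 → 3-byte char (#6). Advance 3.
Byte at offset 23: 0xE5 = 11100101 → 3-byte char (#7). Advance 3.
Byte at offset 26: 0xE5 = 11100101 → 3-byte char (#8). Advance 3.
Reached end at offset 29 after 8 code points.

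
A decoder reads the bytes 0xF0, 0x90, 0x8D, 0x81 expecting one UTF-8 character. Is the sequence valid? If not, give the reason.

valid

Leading byte 0xF0 = 11110000 → 4-byte form.
Continuation bytes 0x90=10010000, 0x8D=10001101, 0x81=10000001 all match 10xxxxxx.
Decoded value 0x10341 is ≥ 0x10000 (shortest form) and not a surrogate.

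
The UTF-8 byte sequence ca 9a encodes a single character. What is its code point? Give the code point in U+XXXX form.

Leading byte 0xCA = 11001010 matches 110xxxxx → 2-byte sequence.
Byte 1: 0xCA = 11001010, payload 01010 (5 bits).
Byte 2: 0x9A = 10011010 (10xxxxxx ✓), payload 011010.
Concatenate: 01010011010 = 0x29A (11 bits → U+029A).

U+029A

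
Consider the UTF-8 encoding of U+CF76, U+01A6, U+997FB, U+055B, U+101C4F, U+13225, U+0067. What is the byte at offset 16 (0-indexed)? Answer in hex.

U+CF76 → 3-byte form EC BD B6 at offsets 0–2.
U+01A6 → 2-byte form C6 A6 at offsets 3–4.
U+997FB → 4-byte form F2 99 9F BB at offsets 5–8.
U+055B → 2-byte form D5 9B at offsets 9–10.
U+101C4F → 4-byte form F4 81 B1 8F at offsets 11–14.
U+13225 → 4-byte form F0 93 88 A5 at offsets 15–18.
Offset 16 falls in char 6's range; it's byte 2 of F0 93 88 A5 = 0x93.

0x93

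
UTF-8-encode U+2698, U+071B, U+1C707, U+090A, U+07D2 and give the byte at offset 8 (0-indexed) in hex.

U+2698 → 3-byte form E2 9A 98 at offsets 0–2.
U+071B → 2-byte form DC 9B at offsets 3–4.
U+1C707 → 4-byte form F0 9C 9C 87 at offsets 5–8.
Offset 8 falls in char 3's range; it's byte 4 of F0 9C 9C 87 = 0x87.

0x87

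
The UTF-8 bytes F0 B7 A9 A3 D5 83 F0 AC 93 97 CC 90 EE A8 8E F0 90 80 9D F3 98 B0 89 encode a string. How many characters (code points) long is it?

7

Byte at offset 0: 0xF0 = 11110000 → 4-byte char (#1). Advance 4.
Byte at offset 4: 0xD5 = 11010101 → 2-byte char (#2). Advance 2.
Byte at offset 6: 0xF0 = 11110000 → 4-byte char (#3). Advance 4.
Byte at offset 10: 0xCC = 11001100 → 2-byte char (#4). Advance 2.
Byte at offset 12: 0xEE = 11101110 → 3-byte char (#5). Advance 3.
Byte at offset 15: 0xF0 = 11110000 → 4-byte char (#6). Advance 4.
Byte at offset 19: 0xF3 = 11110011 → 4-byte char (#7). Advance 4.
Reached end at offset 23 after 7 code points.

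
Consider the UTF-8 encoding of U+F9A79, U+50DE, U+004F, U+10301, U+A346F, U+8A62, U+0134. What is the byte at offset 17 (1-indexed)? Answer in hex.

1-indexed offset 17 is 0-indexed offset 16.
U+F9A79 → 4-byte form F3 B9 A9 B9 at offsets 0–3.
U+50DE → 3-byte form E5 83 9E at offsets 4–6.
U+004F → 1-byte form 4F at offsets 7–7.
U+10301 → 4-byte form F0 90 8C 81 at offsets 8–11.
U+A346F → 4-byte form F2 A3 91 AF at offsets 12–15.
U+8A62 → 3-byte form E8 A9 A2 at offsets 16–18.
Offset 16 falls in char 6's range; it's byte 1 of E8 A9 A2 = 0xE8.

0xE8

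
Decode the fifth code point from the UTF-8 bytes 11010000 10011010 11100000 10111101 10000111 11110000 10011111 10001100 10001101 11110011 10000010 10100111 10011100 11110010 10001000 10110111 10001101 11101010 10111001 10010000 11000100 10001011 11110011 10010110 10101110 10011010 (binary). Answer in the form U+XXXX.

U+88DCD

Offset 0: leading byte 0xD0 = 11010000 → 2-byte char #1 = D0 9A.
Offset 2: leading byte 0xE0 = 11100000 → 3-byte char #2 = E0 BD 87.
Offset 5: leading byte 0xF0 = 11110000 → 4-byte char #3 = F0 9F 8C 8D.
Offset 9: leading byte 0xF3 = 11110011 → 4-byte char #4 = F3 82 A7 9C.
Offset 13: leading byte 0xF2 = 11110010 → 4-byte char #5 = F2 88 B7 8D.
Leading byte 0xF2 = 11110010 matches 11110xxx → 4-byte sequence.
Byte 1: 0xF2 = 11110010, payload 010 (3 bits).
Byte 2: 0x88 = 10001000 (10xxxxxx ✓), payload 001000.
Byte 3: 0xB7 = 10110111 (10xxxxxx ✓), payload 110111.
Byte 4: 0x8D = 10001101 (10xxxxxx ✓), payload 001101.
Concatenate: 010001000110111001101 = 0x88DCD (21 bits → U+88DCD).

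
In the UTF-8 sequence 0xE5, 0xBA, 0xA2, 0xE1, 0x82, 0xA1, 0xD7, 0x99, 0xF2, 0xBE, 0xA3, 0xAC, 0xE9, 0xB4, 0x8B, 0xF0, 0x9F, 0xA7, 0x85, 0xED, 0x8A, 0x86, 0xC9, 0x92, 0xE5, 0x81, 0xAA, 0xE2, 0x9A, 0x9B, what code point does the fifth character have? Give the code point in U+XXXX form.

U+9D0B

Offset 0: leading byte 0xE5 = 11100101 → 3-byte char #1 = E5 BA A2.
Offset 3: leading byte 0xE1 = 11100001 → 3-byte char #2 = E1 82 A1.
Offset 6: leading byte 0xD7 = 11010111 → 2-byte char #3 = D7 99.
Offset 8: leading byte 0xF2 = 11110010 → 4-byte char #4 = F2 BE A3 AC.
Offset 12: leading byte 0xE9 = 11101001 → 3-byte char #5 = E9 B4 8B.
Leading byte 0xE9 = 11101001 matches 1110xxxx → 3-byte sequence.
Byte 1: 0xE9 = 11101001, payload 1001 (4 bits).
Byte 2: 0xB4 = 10110100 (10xxxxxx ✓), payload 110100.
Byte 3: 0x8B = 10001011 (10xxxxxx ✓), payload 001011.
Concatenate: 1001110100001011 = 0x9D0B (16 bits → U+9D0B).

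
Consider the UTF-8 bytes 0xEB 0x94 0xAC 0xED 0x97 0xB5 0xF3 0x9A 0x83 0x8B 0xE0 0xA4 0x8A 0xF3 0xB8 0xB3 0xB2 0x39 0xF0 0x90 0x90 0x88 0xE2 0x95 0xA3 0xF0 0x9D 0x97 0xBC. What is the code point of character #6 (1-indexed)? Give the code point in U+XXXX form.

Offset 0: leading byte 0xEB = 11101011 → 3-byte char #1 = EB 94 AC.
Offset 3: leading byte 0xED = 11101101 → 3-byte char #2 = ED 97 B5.
Offset 6: leading byte 0xF3 = 11110011 → 4-byte char #3 = F3 9A 83 8B.
Offset 10: leading byte 0xE0 = 11100000 → 3-byte char #4 = E0 A4 8A.
Offset 13: leading byte 0xF3 = 11110011 → 4-byte char #5 = F3 B8 B3 B2.
Offset 17: leading byte 0x39 = 00111001 → 1-byte char #6 = 39.
Leading byte 0x39 = 00111001 matches 0xxxxxxx → 1-byte sequence.
Byte 1: 0x39 = 00111001, payload 0111001 (7 bits).
Concatenate: 0111001 = 0x39 (7 bits → U+0039).

U+0039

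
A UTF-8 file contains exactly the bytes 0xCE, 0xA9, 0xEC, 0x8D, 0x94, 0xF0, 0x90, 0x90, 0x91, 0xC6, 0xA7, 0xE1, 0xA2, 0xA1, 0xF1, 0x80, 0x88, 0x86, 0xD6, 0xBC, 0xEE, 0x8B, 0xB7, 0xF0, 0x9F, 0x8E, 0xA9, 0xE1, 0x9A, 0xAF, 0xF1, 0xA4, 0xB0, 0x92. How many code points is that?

11

Byte at offset 0: 0xCE = 11001110 → 2-byte char (#1). Advance 2.
Byte at offset 2: 0xEC = 11101100 → 3-byte char (#2). Advance 3.
Byte at offset 5: 0xF0 = 11110000 → 4-byte char (#3). Advance 4.
Byte at offset 9: 0xC6 = 11000110 → 2-byte char (#4). Advance 2.
Byte at offset 11: 0xE1 = 11100001 → 3-byte char (#5). Advance 3.
Byte at offset 14: 0xF1 = 11110001 → 4-byte char (#6). Advance 4.
Byte at offset 18: 0xD6 = 11010110 → 2-byte char (#7). Advance 2.
Byte at offset 20: 0xEE = 11101110 → 3-byte char (#8). Advance 3.
Byte at offset 23: 0xF0 = 11110000 → 4-byte char (#9). Advance 4.
Byte at offset 27: 0xE1 = 11100001 → 3-byte char (#10). Advance 3.
Byte at offset 30: 0xF1 = 11110001 → 4-byte char (#11). Advance 4.
Reached end at offset 34 after 11 code points.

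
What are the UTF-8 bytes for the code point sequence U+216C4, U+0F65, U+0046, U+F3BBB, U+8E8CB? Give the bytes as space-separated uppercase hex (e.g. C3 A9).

F0 A1 9B 84 E0 BD A5 46 F3 B3 AE BB F2 8E A3 8B

U+216C4: 4-byte form → F0 A1 9B 84.
U+0F65: 3-byte form → E0 BD A5.
U+0046: 1-byte form → 46.
U+F3BBB: 4-byte form → F3 B3 AE BB.
U+8E8CB: 4-byte form → F2 8E A3 8B.
Concatenated (16 bytes): F0 A1 9B 84 E0 BD A5 46 F3 B3 AE BB F2 8E A3 8B.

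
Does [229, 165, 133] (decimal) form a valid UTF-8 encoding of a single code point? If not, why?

valid

Leading byte 0xE5 = 11100101 → 3-byte form.
Continuation bytes 0xA5=10100101, 0x85=10000101 all match 10xxxxxx.
Decoded value 0x5945 is ≥ 0x800 (shortest form) and not a surrogate.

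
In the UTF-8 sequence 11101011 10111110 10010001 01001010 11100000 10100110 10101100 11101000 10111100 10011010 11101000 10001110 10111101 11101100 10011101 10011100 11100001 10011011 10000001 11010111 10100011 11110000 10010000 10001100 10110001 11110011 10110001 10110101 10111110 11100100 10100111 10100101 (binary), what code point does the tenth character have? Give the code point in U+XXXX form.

Offset 0: leading byte 0xEB = 11101011 → 3-byte char #1 = EB BE 91.
Offset 3: leading byte 0x4A = 01001010 → 1-byte char #2 = 4A.
Offset 4: leading byte 0xE0 = 11100000 → 3-byte char #3 = E0 A6 AC.
Offset 7: leading byte 0xE8 = 11101000 → 3-byte char #4 = E8 BC 9A.
Offset 10: leading byte 0xE8 = 11101000 → 3-byte char #5 = E8 8E BD.
Offset 13: leading byte 0xEC = 11101100 → 3-byte char #6 = EC 9D 9C.
Offset 16: leading byte 0xE1 = 11100001 → 3-byte char #7 = E1 9B 81.
Offset 19: leading byte 0xD7 = 11010111 → 2-byte char #8 = D7 A3.
Offset 21: leading byte 0xF0 = 11110000 → 4-byte char #9 = F0 90 8C B1.
Offset 25: leading byte 0xF3 = 11110011 → 4-byte char #10 = F3 B1 B5 BE.
Leading byte 0xF3 = 11110011 matches 11110xxx → 4-byte sequence.
Byte 1: 0xF3 = 11110011, payload 011 (3 bits).
Byte 2: 0xB1 = 10110001 (10xxxxxx ✓), payload 110001.
Byte 3: 0xB5 = 10110101 (10xxxxxx ✓), payload 110101.
Byte 4: 0xBE = 10111110 (10xxxxxx ✓), payload 111110.
Concatenate: 011110001110101111110 = 0xF1D7E (21 bits → U+F1D7E).

U+F1D7E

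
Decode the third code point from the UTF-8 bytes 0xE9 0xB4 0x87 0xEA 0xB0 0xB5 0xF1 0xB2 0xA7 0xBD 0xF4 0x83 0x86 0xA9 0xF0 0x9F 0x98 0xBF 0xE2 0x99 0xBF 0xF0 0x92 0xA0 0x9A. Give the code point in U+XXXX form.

U+729FD

Offset 0: leading byte 0xE9 = 11101001 → 3-byte char #1 = E9 B4 87.
Offset 3: leading byte 0xEA = 11101010 → 3-byte char #2 = EA B0 B5.
Offset 6: leading byte 0xF1 = 11110001 → 4-byte char #3 = F1 B2 A7 BD.
Leading byte 0xF1 = 11110001 matches 11110xxx → 4-byte sequence.
Byte 1: 0xF1 = 11110001, payload 001 (3 bits).
Byte 2: 0xB2 = 10110010 (10xxxxxx ✓), payload 110010.
Byte 3: 0xA7 = 10100111 (10xxxxxx ✓), payload 100111.
Byte 4: 0xBD = 10111101 (10xxxxxx ✓), payload 111101.
Concatenate: 001110010100111111101 = 0x729FD (21 bits → U+729FD).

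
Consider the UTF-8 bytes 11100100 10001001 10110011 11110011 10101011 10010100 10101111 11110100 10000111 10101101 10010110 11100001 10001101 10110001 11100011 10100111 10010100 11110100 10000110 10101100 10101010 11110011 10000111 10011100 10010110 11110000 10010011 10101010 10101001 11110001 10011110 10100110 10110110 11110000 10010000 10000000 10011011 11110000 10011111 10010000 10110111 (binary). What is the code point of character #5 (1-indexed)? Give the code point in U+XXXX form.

Offset 0: leading byte 0xE4 = 11100100 → 3-byte char #1 = E4 89 B3.
Offset 3: leading byte 0xF3 = 11110011 → 4-byte char #2 = F3 AB 94 AF.
Offset 7: leading byte 0xF4 = 11110100 → 4-byte char #3 = F4 87 AD 96.
Offset 11: leading byte 0xE1 = 11100001 → 3-byte char #4 = E1 8D B1.
Offset 14: leading byte 0xE3 = 11100011 → 3-byte char #5 = E3 A7 94.
Leading byte 0xE3 = 11100011 matches 1110xxxx → 3-byte sequence.
Byte 1: 0xE3 = 11100011, payload 0011 (4 bits).
Byte 2: 0xA7 = 10100111 (10xxxxxx ✓), payload 100111.
Byte 3: 0x94 = 10010100 (10xxxxxx ✓), payload 010100.
Concatenate: 0011100111010100 = 0x39D4 (16 bits → U+39D4).

U+39D4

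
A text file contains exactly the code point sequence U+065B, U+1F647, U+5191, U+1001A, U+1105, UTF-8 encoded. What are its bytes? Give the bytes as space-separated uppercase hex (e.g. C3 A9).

U+065B: 2-byte form → D9 9B.
U+1F647: 4-byte form → F0 9F 99 87.
U+5191: 3-byte form → E5 86 91.
U+1001A: 4-byte form → F0 90 80 9A.
U+1105: 3-byte form → E1 84 85.
Concatenated (16 bytes): D9 9B F0 9F 99 87 E5 86 91 F0 90 80 9A E1 84 85.

D9 9B F0 9F 99 87 E5 86 91 F0 90 80 9A E1 84 85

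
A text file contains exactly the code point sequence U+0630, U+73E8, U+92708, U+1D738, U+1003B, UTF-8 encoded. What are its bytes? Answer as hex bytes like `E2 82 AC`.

U+0630: 2-byte form → D8 B0.
U+73E8: 3-byte form → E7 8F A8.
U+92708: 4-byte form → F2 92 9C 88.
U+1D738: 4-byte form → F0 9D 9C B8.
U+1003B: 4-byte form → F0 90 80 BB.
Concatenated (17 bytes): D8 B0 E7 8F A8 F2 92 9C 88 F0 9D 9C B8 F0 90 80 BB.

D8 B0 E7 8F A8 F2 92 9C 88 F0 9D 9C B8 F0 90 80 BB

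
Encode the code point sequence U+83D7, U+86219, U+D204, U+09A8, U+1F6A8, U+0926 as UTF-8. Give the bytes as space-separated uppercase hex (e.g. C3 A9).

U+83D7: 3-byte form → E8 8F 97.
U+86219: 4-byte form → F2 86 88 99.
U+D204: 3-byte form → ED 88 84.
U+09A8: 3-byte form → E0 A6 A8.
U+1F6A8: 4-byte form → F0 9F 9A A8.
U+0926: 3-byte form → E0 A4 A6.
Concatenated (20 bytes): E8 8F 97 F2 86 88 99 ED 88 84 E0 A6 A8 F0 9F 9A A8 E0 A4 A6.

E8 8F 97 F2 86 88 99 ED 88 84 E0 A6 A8 F0 9F 9A A8 E0 A4 A6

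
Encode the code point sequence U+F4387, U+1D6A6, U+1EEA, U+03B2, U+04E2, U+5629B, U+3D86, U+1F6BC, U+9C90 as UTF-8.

U+F4387: 4-byte form → F3 B4 8E 87.
U+1D6A6: 4-byte form → F0 9D 9A A6.
U+1EEA: 3-byte form → E1 BB AA.
U+03B2: 2-byte form → CE B2.
U+04E2: 2-byte form → D3 A2.
U+5629B: 4-byte form → F1 96 8A 9B.
U+3D86: 3-byte form → E3 B6 86.
U+1F6BC: 4-byte form → F0 9F 9A BC.
U+9C90: 3-byte form → E9 B2 90.
Concatenated (29 bytes): F3 B4 8E 87 F0 9D 9A A6 E1 BB AA CE B2 D3 A2 F1 96 8A 9B E3 B6 86 F0 9F 9A BC E9 B2 90.

F3 B4 8E 87 F0 9D 9A A6 E1 BB AA CE B2 D3 A2 F1 96 8A 9B E3 B6 86 F0 9F 9A BC E9 B2 90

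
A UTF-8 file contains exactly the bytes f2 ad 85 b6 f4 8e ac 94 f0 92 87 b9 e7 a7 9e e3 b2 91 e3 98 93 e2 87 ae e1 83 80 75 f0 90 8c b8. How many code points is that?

Byte at offset 0: 0xF2 = 11110010 → 4-byte char (#1). Advance 4.
Byte at offset 4: 0xF4 = 11110100 → 4-byte char (#2). Advance 4.
Byte at offset 8: 0xF0 = 11110000 → 4-byte char (#3). Advance 4.
Byte at offset 12: 0xE7 = 11100111 → 3-byte char (#4). Advance 3.
Byte at offset 15: 0xE3 = 11100011 → 3-byte char (#5). Advance 3.
Byte at offset 18: 0xE3 = 11100011 → 3-byte char (#6). Advance 3.
Byte at offset 21: 0xE2 = 11100010 → 3-byte char (#7). Advance 3.
Byte at offset 24: 0xE1 = 11100001 → 3-byte char (#8). Advance 3.
Byte at offset 27: 0x75 = 01110101 → 1-byte char (#9). Advance 1.
Byte at offset 28: 0xF0 = 11110000 → 4-byte char (#10). Advance 4.
Reached end at offset 32 after 10 code points.

10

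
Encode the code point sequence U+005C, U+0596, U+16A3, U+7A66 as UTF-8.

U+005C: 1-byte form → 5C.
U+0596: 2-byte form → D6 96.
U+16A3: 3-byte form → E1 9A A3.
U+7A66: 3-byte form → E7 A9 A6.
Concatenated (9 bytes): 5C D6 96 E1 9A A3 E7 A9 A6.

5C D6 96 E1 9A A3 E7 A9 A6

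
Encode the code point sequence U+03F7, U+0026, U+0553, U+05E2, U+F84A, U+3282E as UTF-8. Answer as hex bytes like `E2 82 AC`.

CF B7 26 D5 93 D7 A2 EF A1 8A F0 B2 A0 AE

U+03F7: 2-byte form → CF B7.
U+0026: 1-byte form → 26.
U+0553: 2-byte form → D5 93.
U+05E2: 2-byte form → D7 A2.
U+F84A: 3-byte form → EF A1 8A.
U+3282E: 4-byte form → F0 B2 A0 AE.
Concatenated (14 bytes): CF B7 26 D5 93 D7 A2 EF A1 8A F0 B2 A0 AE.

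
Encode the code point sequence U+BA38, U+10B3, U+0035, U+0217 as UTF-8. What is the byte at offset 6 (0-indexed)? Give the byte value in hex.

0x35

U+BA38 → 3-byte form EB A8 B8 at offsets 0–2.
U+10B3 → 3-byte form E1 82 B3 at offsets 3–5.
U+0035 → 1-byte form 35 at offsets 6–6.
Offset 6 falls in char 3's range; it's byte 1 of 35 = 0x35.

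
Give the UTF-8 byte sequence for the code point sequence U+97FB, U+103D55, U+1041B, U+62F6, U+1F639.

U+97FB: 3-byte form → E9 9F BB.
U+103D55: 4-byte form → F4 83 B5 95.
U+1041B: 4-byte form → F0 90 90 9B.
U+62F6: 3-byte form → E6 8B B6.
U+1F639: 4-byte form → F0 9F 98 B9.
Concatenated (18 bytes): E9 9F BB F4 83 B5 95 F0 90 90 9B E6 8B B6 F0 9F 98 B9.

E9 9F BB F4 83 B5 95 F0 90 90 9B E6 8B B6 F0 9F 98 B9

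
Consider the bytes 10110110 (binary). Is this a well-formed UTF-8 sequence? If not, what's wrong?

Byte 0xB6 = 10110110 has the form 10xxxxxx — a continuation byte — but there is no preceding leading byte.

invalid (continuation byte with no leading byte)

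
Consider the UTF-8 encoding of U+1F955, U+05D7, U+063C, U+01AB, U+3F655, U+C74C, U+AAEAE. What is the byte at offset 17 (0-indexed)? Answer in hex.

U+1F955 → 4-byte form F0 9F A5 95 at offsets 0–3.
U+05D7 → 2-byte form D7 97 at offsets 4–5.
U+063C → 2-byte form D8 BC at offsets 6–7.
U+01AB → 2-byte form C6 AB at offsets 8–9.
U+3F655 → 4-byte form F0 BF 99 95 at offsets 10–13.
U+C74C → 3-byte form EC 9D 8C at offsets 14–16.
U+AAEAE → 4-byte form F2 AA BA AE at offsets 17–20.
Offset 17 falls in char 7's range; it's byte 1 of F2 AA BA AE = 0xF2.

0xF2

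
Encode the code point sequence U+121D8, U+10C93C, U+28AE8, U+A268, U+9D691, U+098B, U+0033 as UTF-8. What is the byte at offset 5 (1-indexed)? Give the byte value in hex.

1-indexed offset 5 is 0-indexed offset 4.
U+121D8 → 4-byte form F0 92 87 98 at offsets 0–3.
U+10C93C → 4-byte form F4 8C A4 BC at offsets 4–7.
Offset 4 falls in char 2's range; it's byte 1 of F4 8C A4 BC = 0xF4.

0xF4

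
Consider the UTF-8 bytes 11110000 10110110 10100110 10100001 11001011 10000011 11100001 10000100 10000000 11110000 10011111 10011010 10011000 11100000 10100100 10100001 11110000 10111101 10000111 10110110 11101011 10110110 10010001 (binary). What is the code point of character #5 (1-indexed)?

U+0921

Offset 0: leading byte 0xF0 = 11110000 → 4-byte char #1 = F0 B6 A6 A1.
Offset 4: leading byte 0xCB = 11001011 → 2-byte char #2 = CB 83.
Offset 6: leading byte 0xE1 = 11100001 → 3-byte char #3 = E1 84 80.
Offset 9: leading byte 0xF0 = 11110000 → 4-byte char #4 = F0 9F 9A 98.
Offset 13: leading byte 0xE0 = 11100000 → 3-byte char #5 = E0 A4 A1.
Leading byte 0xE0 = 11100000 matches 1110xxxx → 3-byte sequence.
Byte 1: 0xE0 = 11100000, payload 0000 (4 bits).
Byte 2: 0xA4 = 10100100 (10xxxxxx ✓), payload 100100.
Byte 3: 0xA1 = 10100001 (10xxxxxx ✓), payload 100001.
Concatenate: 0000100100100001 = 0x921 (16 bits → U+0921).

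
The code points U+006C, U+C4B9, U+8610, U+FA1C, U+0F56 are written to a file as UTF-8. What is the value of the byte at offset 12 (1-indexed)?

1-indexed offset 12 is 0-indexed offset 11.
U+006C → 1-byte form 6C at offsets 0–0.
U+C4B9 → 3-byte form EC 92 B9 at offsets 1–3.
U+8610 → 3-byte form E8 98 90 at offsets 4–6.
U+FA1C → 3-byte form EF A8 9C at offsets 7–9.
U+0F56 → 3-byte form E0 BD 96 at offsets 10–12.
Offset 11 falls in char 5's range; it's byte 2 of E0 BD 96 = 0xBD.

0xBD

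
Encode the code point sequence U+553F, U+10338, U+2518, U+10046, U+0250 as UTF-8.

E5 94 BF F0 90 8C B8 E2 94 98 F0 90 81 86 C9 90

U+553F: 3-byte form → E5 94 BF.
U+10338: 4-byte form → F0 90 8C B8.
U+2518: 3-byte form → E2 94 98.
U+10046: 4-byte form → F0 90 81 86.
U+0250: 2-byte form → C9 90.
Concatenated (16 bytes): E5 94 BF F0 90 8C B8 E2 94 98 F0 90 81 86 C9 90.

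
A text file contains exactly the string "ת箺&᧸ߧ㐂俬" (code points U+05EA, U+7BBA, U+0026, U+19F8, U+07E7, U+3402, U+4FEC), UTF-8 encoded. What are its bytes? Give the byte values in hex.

D7 AA E7 AE BA 26 E1 A7 B8 DF A7 E3 90 82 E4 BF AC

U+05EA: 2-byte form → D7 AA.
U+7BBA: 3-byte form → E7 AE BA.
U+0026: 1-byte form → 26.
U+19F8: 3-byte form → E1 A7 B8.
U+07E7: 2-byte form → DF A7.
U+3402: 3-byte form → E3 90 82.
U+4FEC: 3-byte form → E4 BF AC.
Concatenated (17 bytes): D7 AA E7 AE BA 26 E1 A7 B8 DF A7 E3 90 82 E4 BF AC.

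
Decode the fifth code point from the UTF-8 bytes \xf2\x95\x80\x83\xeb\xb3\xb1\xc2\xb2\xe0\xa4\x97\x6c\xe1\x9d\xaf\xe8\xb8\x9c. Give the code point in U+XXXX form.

U+006C

Offset 0: leading byte 0xF2 = 11110010 → 4-byte char #1 = F2 95 80 83.
Offset 4: leading byte 0xEB = 11101011 → 3-byte char #2 = EB B3 B1.
Offset 7: leading byte 0xC2 = 11000010 → 2-byte char #3 = C2 B2.
Offset 9: leading byte 0xE0 = 11100000 → 3-byte char #4 = E0 A4 97.
Offset 12: leading byte 0x6C = 01101100 → 1-byte char #5 = 6C.
Leading byte 0x6C = 01101100 matches 0xxxxxxx → 1-byte sequence.
Byte 1: 0x6C = 01101100, payload 1101100 (7 bits).
Concatenate: 1101100 = 0x6C (7 bits → U+006C).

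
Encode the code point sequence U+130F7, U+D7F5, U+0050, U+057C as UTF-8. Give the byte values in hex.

F0 93 83 B7 ED 9F B5 50 D5 BC

U+130F7: 4-byte form → F0 93 83 B7.
U+D7F5: 3-byte form → ED 9F B5.
U+0050: 1-byte form → 50.
U+057C: 2-byte form → D5 BC.
Concatenated (10 bytes): F0 93 83 B7 ED 9F B5 50 D5 BC.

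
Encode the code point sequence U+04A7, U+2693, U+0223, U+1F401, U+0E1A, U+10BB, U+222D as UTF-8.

D2 A7 E2 9A 93 C8 A3 F0 9F 90 81 E0 B8 9A E1 82 BB E2 88 AD

U+04A7: 2-byte form → D2 A7.
U+2693: 3-byte form → E2 9A 93.
U+0223: 2-byte form → C8 A3.
U+1F401: 4-byte form → F0 9F 90 81.
U+0E1A: 3-byte form → E0 B8 9A.
U+10BB: 3-byte form → E1 82 BB.
U+222D: 3-byte form → E2 88 AD.
Concatenated (20 bytes): D2 A7 E2 9A 93 C8 A3 F0 9F 90 81 E0 B8 9A E1 82 BB E2 88 AD.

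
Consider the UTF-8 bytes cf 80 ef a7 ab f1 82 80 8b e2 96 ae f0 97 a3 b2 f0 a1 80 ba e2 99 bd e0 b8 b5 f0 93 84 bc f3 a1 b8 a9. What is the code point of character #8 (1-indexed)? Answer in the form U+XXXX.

Offset 0: leading byte 0xCF = 11001111 → 2-byte char #1 = CF 80.
Offset 2: leading byte 0xEF = 11101111 → 3-byte char #2 = EF A7 AB.
Offset 5: leading byte 0xF1 = 11110001 → 4-byte char #3 = F1 82 80 8B.
Offset 9: leading byte 0xE2 = 11100010 → 3-byte char #4 = E2 96 AE.
Offset 12: leading byte 0xF0 = 11110000 → 4-byte char #5 = F0 97 A3 B2.
Offset 16: leading byte 0xF0 = 11110000 → 4-byte char #6 = F0 A1 80 BA.
Offset 20: leading byte 0xE2 = 11100010 → 3-byte char #7 = E2 99 BD.
Offset 23: leading byte 0xE0 = 11100000 → 3-byte char #8 = E0 B8 B5.
Leading byte 0xE0 = 11100000 matches 1110xxxx → 3-byte sequence.
Byte 1: 0xE0 = 11100000, payload 0000 (4 bits).
Byte 2: 0xB8 = 10111000 (10xxxxxx ✓), payload 111000.
Byte 3: 0xB5 = 10110101 (10xxxxxx ✓), payload 110101.
Concatenate: 0000111000110101 = 0xE35 (16 bits → U+0E35).

U+0E35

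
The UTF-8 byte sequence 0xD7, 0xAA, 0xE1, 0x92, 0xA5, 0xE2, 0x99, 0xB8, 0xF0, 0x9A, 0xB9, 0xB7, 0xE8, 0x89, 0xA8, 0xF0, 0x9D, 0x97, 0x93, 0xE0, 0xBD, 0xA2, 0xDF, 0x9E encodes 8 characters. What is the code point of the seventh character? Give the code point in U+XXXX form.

U+0F62

Offset 0: leading byte 0xD7 = 11010111 → 2-byte char #1 = D7 AA.
Offset 2: leading byte 0xE1 = 11100001 → 3-byte char #2 = E1 92 A5.
Offset 5: leading byte 0xE2 = 11100010 → 3-byte char #3 = E2 99 B8.
Offset 8: leading byte 0xF0 = 11110000 → 4-byte char #4 = F0 9A B9 B7.
Offset 12: leading byte 0xE8 = 11101000 → 3-byte char #5 = E8 89 A8.
Offset 15: leading byte 0xF0 = 11110000 → 4-byte char #6 = F0 9D 97 93.
Offset 19: leading byte 0xE0 = 11100000 → 3-byte char #7 = E0 BD A2.
Leading byte 0xE0 = 11100000 matches 1110xxxx → 3-byte sequence.
Byte 1: 0xE0 = 11100000, payload 0000 (4 bits).
Byte 2: 0xBD = 10111101 (10xxxxxx ✓), payload 111101.
Byte 3: 0xA2 = 10100010 (10xxxxxx ✓), payload 100010.
Concatenate: 0000111101100010 = 0xF62 (16 bits → U+0F62).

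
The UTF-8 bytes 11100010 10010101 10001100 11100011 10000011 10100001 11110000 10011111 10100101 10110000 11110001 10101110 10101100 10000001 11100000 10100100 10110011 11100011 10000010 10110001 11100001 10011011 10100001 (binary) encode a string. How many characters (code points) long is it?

Byte at offset 0: 0xE2 = 11100010 → 3-byte char (#1). Advance 3.
Byte at offset 3: 0xE3 = 11100011 → 3-byte char (#2). Advance 3.
Byte at offset 6: 0xF0 = 11110000 → 4-byte char (#3). Advance 4.
Byte at offset 10: 0xF1 = 11110001 → 4-byte char (#4). Advance 4.
Byte at offset 14: 0xE0 = 11100000 → 3-byte char (#5). Advance 3.
Byte at offset 17: 0xE3 = 11100011 → 3-byte char (#6). Advance 3.
Byte at offset 20: 0xE1 = 11100001 → 3-byte char (#7). Advance 3.
Reached end at offset 23 after 7 code points.

7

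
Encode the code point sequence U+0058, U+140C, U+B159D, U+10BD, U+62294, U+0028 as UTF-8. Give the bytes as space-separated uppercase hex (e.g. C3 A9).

58 E1 90 8C F2 B1 96 9D E1 82 BD F1 A2 8A 94 28

U+0058: 1-byte form → 58.
U+140C: 3-byte form → E1 90 8C.
U+B159D: 4-byte form → F2 B1 96 9D.
U+10BD: 3-byte form → E1 82 BD.
U+62294: 4-byte form → F1 A2 8A 94.
U+0028: 1-byte form → 28.
Concatenated (16 bytes): 58 E1 90 8C F2 B1 96 9D E1 82 BD F1 A2 8A 94 28.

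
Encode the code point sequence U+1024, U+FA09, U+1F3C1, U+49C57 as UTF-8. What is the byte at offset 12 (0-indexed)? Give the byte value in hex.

U+1024 → 3-byte form E1 80 A4 at offsets 0–2.
U+FA09 → 3-byte form EF A8 89 at offsets 3–5.
U+1F3C1 → 4-byte form F0 9F 8F 81 at offsets 6–9.
U+49C57 → 4-byte form F1 89 B1 97 at offsets 10–13.
Offset 12 falls in char 4's range; it's byte 3 of F1 89 B1 97 = 0xB1.

0xB1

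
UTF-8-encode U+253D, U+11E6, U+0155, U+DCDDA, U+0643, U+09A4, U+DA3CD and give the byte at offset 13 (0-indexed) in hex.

U+253D → 3-byte form E2 94 BD at offsets 0–2.
U+11E6 → 3-byte form E1 87 A6 at offsets 3–5.
U+0155 → 2-byte form C5 95 at offsets 6–7.
U+DCDDA → 4-byte form F3 9C B7 9A at offsets 8–11.
U+0643 → 2-byte form D9 83 at offsets 12–13.
Offset 13 falls in char 5's range; it's byte 2 of D9 83 = 0x83.

0x83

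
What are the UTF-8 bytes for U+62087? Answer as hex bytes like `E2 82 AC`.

U+62087 = 0x62087 = 401543 decimal. In range U+10000–U+10FFFF → 4-byte form: 11110xxx 10xxxxxx 10xxxxxx 10xxxxxx.
Binary (21 bits): 001100010000010000111.
Split 3+6+6+6: 001 | 100010 | 000010 | 000111.
Byte 1: 11110001 = 0xF1.
Byte 2: 10100010 = 0xA2.
Byte 3: 10000010 = 0x82.
Byte 4: 10000111 = 0x87.

F1 A2 82 87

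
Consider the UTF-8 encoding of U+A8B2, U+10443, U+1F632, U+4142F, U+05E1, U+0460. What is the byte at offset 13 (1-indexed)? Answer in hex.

0x81

1-indexed offset 13 is 0-indexed offset 12.
U+A8B2 → 3-byte form EA A2 B2 at offsets 0–2.
U+10443 → 4-byte form F0 90 91 83 at offsets 3–6.
U+1F632 → 4-byte form F0 9F 98 B2 at offsets 7–10.
U+4142F → 4-byte form F1 81 90 AF at offsets 11–14.
Offset 12 falls in char 4's range; it's byte 2 of F1 81 90 AF = 0x81.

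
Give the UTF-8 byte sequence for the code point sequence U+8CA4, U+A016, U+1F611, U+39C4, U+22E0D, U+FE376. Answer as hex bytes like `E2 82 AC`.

E8 B2 A4 EA 80 96 F0 9F 98 91 E3 A7 84 F0 A2 B8 8D F3 BE 8D B6

U+8CA4: 3-byte form → E8 B2 A4.
U+A016: 3-byte form → EA 80 96.
U+1F611: 4-byte form → F0 9F 98 91.
U+39C4: 3-byte form → E3 A7 84.
U+22E0D: 4-byte form → F0 A2 B8 8D.
U+FE376: 4-byte form → F3 BE 8D B6.
Concatenated (21 bytes): E8 B2 A4 EA 80 96 F0 9F 98 91 E3 A7 84 F0 A2 B8 8D F3 BE 8D B6.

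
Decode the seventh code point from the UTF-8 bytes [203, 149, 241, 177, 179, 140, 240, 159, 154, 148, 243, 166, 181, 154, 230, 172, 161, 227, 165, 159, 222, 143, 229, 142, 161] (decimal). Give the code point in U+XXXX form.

U+078F

Offset 0: leading byte 0xCB = 11001011 → 2-byte char #1 = CB 95.
Offset 2: leading byte 0xF1 = 11110001 → 4-byte char #2 = F1 B1 B3 8C.
Offset 6: leading byte 0xF0 = 11110000 → 4-byte char #3 = F0 9F 9A 94.
Offset 10: leading byte 0xF3 = 11110011 → 4-byte char #4 = F3 A6 B5 9A.
Offset 14: leading byte 0xE6 = 11100110 → 3-byte char #5 = E6 AC A1.
Offset 17: leading byte 0xE3 = 11100011 → 3-byte char #6 = E3 A5 9F.
Offset 20: leading byte 0xDE = 11011110 → 2-byte char #7 = DE 8F.
Leading byte 0xDE = 11011110 matches 110xxxxx → 2-byte sequence.
Byte 1: 0xDE = 11011110, payload 11110 (5 bits).
Byte 2: 0x8F = 10001111 (10xxxxxx ✓), payload 001111.
Concatenate: 11110001111 = 0x78F (11 bits → U+078F).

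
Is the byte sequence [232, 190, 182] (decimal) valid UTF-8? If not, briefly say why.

Leading byte 0xE8 = 11101000 → 3-byte form.
Continuation bytes 0xBE=10111110, 0xB6=10110110 all match 10xxxxxx.
Decoded value 0x8FB6 is ≥ 0x800 (shortest form) and not a surrogate.

valid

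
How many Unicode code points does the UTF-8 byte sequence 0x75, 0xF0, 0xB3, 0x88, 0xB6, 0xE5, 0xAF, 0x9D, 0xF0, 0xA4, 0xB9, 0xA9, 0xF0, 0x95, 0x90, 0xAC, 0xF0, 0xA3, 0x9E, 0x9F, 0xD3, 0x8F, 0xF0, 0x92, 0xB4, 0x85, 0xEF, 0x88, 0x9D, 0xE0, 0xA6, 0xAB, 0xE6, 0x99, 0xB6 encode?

11

Byte at offset 0: 0x75 = 01110101 → 1-byte char (#1). Advance 1.
Byte at offset 1: 0xF0 = 11110000 → 4-byte char (#2). Advance 4.
Byte at offset 5: 0xE5 = 11100101 → 3-byte char (#3). Advance 3.
Byte at offset 8: 0xF0 = 11110000 → 4-byte char (#4). Advance 4.
Byte at offset 12: 0xF0 = 11110000 → 4-byte char (#5). Advance 4.
Byte at offset 16: 0xF0 = 11110000 → 4-byte char (#6). Advance 4.
Byte at offset 20: 0xD3 = 11010011 → 2-byte char (#7). Advance 2.
Byte at offset 22: 0xF0 = 11110000 → 4-byte char (#8). Advance 4.
Byte at offset 26: 0xEF = 11101111 → 3-byte char (#9). Advance 3.
Byte at offset 29: 0xE0 = 11100000 → 3-byte char (#10). Advance 3.
Byte at offset 32: 0xE6 = 11100110 → 3-byte char (#11). Advance 3.
Reached end at offset 35 after 11 code points.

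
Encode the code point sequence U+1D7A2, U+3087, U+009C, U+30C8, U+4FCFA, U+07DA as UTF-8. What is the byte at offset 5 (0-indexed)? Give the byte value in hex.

U+1D7A2 → 4-byte form F0 9D 9E A2 at offsets 0–3.
U+3087 → 3-byte form E3 82 87 at offsets 4–6.
Offset 5 falls in char 2's range; it's byte 2 of E3 82 87 = 0x82.

0x82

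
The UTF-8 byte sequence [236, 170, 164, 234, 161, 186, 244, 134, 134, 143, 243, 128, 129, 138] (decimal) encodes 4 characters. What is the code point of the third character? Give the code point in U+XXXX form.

Offset 0: leading byte 0xEC = 11101100 → 3-byte char #1 = EC AA A4.
Offset 3: leading byte 0xEA = 11101010 → 3-byte char #2 = EA A1 BA.
Offset 6: leading byte 0xF4 = 11110100 → 4-byte char #3 = F4 86 86 8F.
Leading byte 0xF4 = 11110100 matches 11110xxx → 4-byte sequence.
Byte 1: 0xF4 = 11110100, payload 100 (3 bits).
Byte 2: 0x86 = 10000110 (10xxxxxx ✓), payload 000110.
Byte 3: 0x86 = 10000110 (10xxxxxx ✓), payload 000110.
Byte 4: 0x8F = 10001111 (10xxxxxx ✓), payload 001111.
Concatenate: 100000110000110001111 = 0x10618F (21 bits → U+10618F).

U+10618F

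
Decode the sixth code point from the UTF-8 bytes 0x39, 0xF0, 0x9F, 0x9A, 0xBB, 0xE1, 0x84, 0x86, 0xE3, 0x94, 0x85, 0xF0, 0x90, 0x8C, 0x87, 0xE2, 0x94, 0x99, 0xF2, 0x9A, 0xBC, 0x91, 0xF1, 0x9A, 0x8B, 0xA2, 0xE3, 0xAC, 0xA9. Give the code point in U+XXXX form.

U+2519

Offset 0: leading byte 0x39 = 00111001 → 1-byte char #1 = 39.
Offset 1: leading byte 0xF0 = 11110000 → 4-byte char #2 = F0 9F 9A BB.
Offset 5: leading byte 0xE1 = 11100001 → 3-byte char #3 = E1 84 86.
Offset 8: leading byte 0xE3 = 11100011 → 3-byte char #4 = E3 94 85.
Offset 11: leading byte 0xF0 = 11110000 → 4-byte char #5 = F0 90 8C 87.
Offset 15: leading byte 0xE2 = 11100010 → 3-byte char #6 = E2 94 99.
Leading byte 0xE2 = 11100010 matches 1110xxxx → 3-byte sequence.
Byte 1: 0xE2 = 11100010, payload 0010 (4 bits).
Byte 2: 0x94 = 10010100 (10xxxxxx ✓), payload 010100.
Byte 3: 0x99 = 10011001 (10xxxxxx ✓), payload 011001.
Concatenate: 0010010100011001 = 0x2519 (16 bits → U+2519).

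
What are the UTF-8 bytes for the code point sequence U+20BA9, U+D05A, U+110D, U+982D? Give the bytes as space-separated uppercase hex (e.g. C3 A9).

U+20BA9: 4-byte form → F0 A0 AE A9.
U+D05A: 3-byte form → ED 81 9A.
U+110D: 3-byte form → E1 84 8D.
U+982D: 3-byte form → E9 A0 AD.
Concatenated (13 bytes): F0 A0 AE A9 ED 81 9A E1 84 8D E9 A0 AD.

F0 A0 AE A9 ED 81 9A E1 84 8D E9 A0 AD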